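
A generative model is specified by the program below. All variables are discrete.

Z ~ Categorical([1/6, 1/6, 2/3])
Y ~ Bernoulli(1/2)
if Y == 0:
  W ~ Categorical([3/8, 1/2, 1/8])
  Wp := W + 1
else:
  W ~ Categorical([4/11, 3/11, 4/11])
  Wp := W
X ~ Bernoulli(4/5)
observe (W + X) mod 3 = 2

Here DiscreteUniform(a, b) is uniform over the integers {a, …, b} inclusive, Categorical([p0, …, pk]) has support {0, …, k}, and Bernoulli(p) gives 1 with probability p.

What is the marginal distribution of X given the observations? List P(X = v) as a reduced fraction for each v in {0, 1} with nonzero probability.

P(X=0) = 43/315, P(X=1) = 272/315

Enumerate traces; 12 have nonzero weight after conditioning:
  (Z=0, Y=0, W=1, X=1) weight 1/30
  (Z=0, Y=0, W=2, X=0) weight 1/480
  (Z=0, Y=1, W=1, X=1) weight 1/55
  (Z=0, Y=1, W=2, X=0) weight 1/165
  (Z=1, Y=0, W=1, X=1) weight 1/30
  (Z=1, Y=0, W=2, X=0) weight 1/480
  (Z=1, Y=1, W=1, X=1) weight 1/55
  (Z=1, Y=1, W=2, X=0) weight 1/165
  … 4 more
Group by X:
  weight(X=0) = 43/880
  weight(X=1) = 17/55
Total weight = 43/880 + 17/55 = 63/176
P(X=0 | obs) = 43/880 / 63/176 = 43/315
P(X=1 | obs) = 17/55 / 63/176 = 272/315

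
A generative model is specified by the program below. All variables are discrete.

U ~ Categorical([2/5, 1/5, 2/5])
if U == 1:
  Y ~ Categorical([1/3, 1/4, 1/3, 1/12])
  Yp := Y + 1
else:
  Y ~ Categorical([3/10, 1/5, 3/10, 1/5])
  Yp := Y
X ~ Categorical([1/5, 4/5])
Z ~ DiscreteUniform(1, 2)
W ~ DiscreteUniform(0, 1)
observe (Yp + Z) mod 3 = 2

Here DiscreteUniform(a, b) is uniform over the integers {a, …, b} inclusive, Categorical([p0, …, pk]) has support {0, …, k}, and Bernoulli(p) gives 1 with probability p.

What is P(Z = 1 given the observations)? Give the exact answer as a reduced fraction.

Enumerate traces; 36 have nonzero weight after conditioning:
  (U=0, Y=0, X=0, Z=2, W=0) weight 3/500
  (U=0, Y=0, X=0, Z=2, W=1) weight 3/500
  (U=0, Y=0, X=1, Z=2, W=0) weight 3/125
  (U=0, Y=0, X=1, Z=2, W=1) weight 3/125
  (U=0, Y=1, X=0, Z=1, W=0) weight 1/250
  (U=0, Y=1, X=0, Z=1, W=1) weight 1/250
  (U=0, Y=1, X=1, Z=1, W=0) weight 2/125
  (U=0, Y=1, X=1, Z=1, W=1) weight 2/125
  … 28 more
Group by Z:
  weight(Z=1) = 73/600
  weight(Z=2) = 7/30
Total weight = 73/600 + 7/30 = 71/200
P(Z=1 | obs) = 73/600 / 71/200 = 73/213
P(Z=2 | obs) = 7/30 / 71/200 = 140/213

P(Z = 1 | obs) = 73/213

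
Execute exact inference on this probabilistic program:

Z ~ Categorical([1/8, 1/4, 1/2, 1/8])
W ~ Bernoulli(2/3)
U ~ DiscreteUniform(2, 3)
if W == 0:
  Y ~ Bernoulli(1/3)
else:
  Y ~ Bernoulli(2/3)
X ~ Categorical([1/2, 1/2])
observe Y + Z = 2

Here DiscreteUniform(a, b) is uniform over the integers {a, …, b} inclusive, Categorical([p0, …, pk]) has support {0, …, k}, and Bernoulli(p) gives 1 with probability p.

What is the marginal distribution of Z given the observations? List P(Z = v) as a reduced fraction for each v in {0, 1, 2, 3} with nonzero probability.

P(Z=1) = 5/13, P(Z=2) = 8/13

Enumerate traces; 16 have nonzero weight after conditioning:
  (Z=1, W=0, U=2, Y=1, X=0) weight 1/144
  (Z=1, W=0, U=2, Y=1, X=1) weight 1/144
  (Z=1, W=0, U=3, Y=1, X=0) weight 1/144
  (Z=1, W=0, U=3, Y=1, X=1) weight 1/144
  (Z=1, W=1, U=2, Y=1, X=0) weight 1/36
  (Z=1, W=1, U=2, Y=1, X=1) weight 1/36
  (Z=1, W=1, U=3, Y=1, X=0) weight 1/36
  (Z=1, W=1, U=3, Y=1, X=1) weight 1/36
  (Z=2, W=0, U=2, Y=0, X=0) weight 1/36
  … 7 more
Group by Z:
  weight(Z=1) = 5/36
  weight(Z=2) = 2/9
Total weight = 5/36 + 2/9 = 13/36
P(Z=1 | obs) = 5/36 / 13/36 = 5/13
P(Z=2 | obs) = 2/9 / 13/36 = 8/13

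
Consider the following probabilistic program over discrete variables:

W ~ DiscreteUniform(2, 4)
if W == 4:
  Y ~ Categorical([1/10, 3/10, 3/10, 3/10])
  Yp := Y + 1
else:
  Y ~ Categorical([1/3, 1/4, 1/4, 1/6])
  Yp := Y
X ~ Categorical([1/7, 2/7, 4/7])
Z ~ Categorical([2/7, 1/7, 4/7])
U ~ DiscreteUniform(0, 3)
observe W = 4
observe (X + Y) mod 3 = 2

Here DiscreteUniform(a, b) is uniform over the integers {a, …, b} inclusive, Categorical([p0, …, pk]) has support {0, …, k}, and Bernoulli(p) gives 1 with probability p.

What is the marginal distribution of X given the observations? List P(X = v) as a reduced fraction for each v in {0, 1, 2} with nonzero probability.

P(X=0) = 3/25, P(X=1) = 6/25, P(X=2) = 16/25

Enumerate traces; 48 have nonzero weight after conditioning:
  (W=4, Y=0, X=2, Z=0, U=0) weight 1/735
  (W=4, Y=0, X=2, Z=0, U=1) weight 1/735
  (W=4, Y=0, X=2, Z=0, U=2) weight 1/735
  (W=4, Y=0, X=2, Z=0, U=3) weight 1/735
  (W=4, Y=0, X=2, Z=1, U=0) weight 1/1470
  (W=4, Y=0, X=2, Z=1, U=1) weight 1/1470
  (W=4, Y=0, X=2, Z=1, U=2) weight 1/1470
  (W=4, Y=0, X=2, Z=1, U=3) weight 1/1470
  (W=4, Y=1, X=1, Z=0, U=0) weight 1/490
  (W=4, Y=2, X=0, Z=0, U=0) weight 1/980
  … 38 more
Group by X:
  weight(X=0) = 1/70
  weight(X=1) = 1/35
  weight(X=2) = 8/105
Total weight = 1/70 + 1/35 + 8/105 = 5/42
P(X=0 | obs) = 1/70 / 5/42 = 3/25
P(X=1 | obs) = 1/35 / 5/42 = 6/25
P(X=2 | obs) = 8/105 / 5/42 = 16/25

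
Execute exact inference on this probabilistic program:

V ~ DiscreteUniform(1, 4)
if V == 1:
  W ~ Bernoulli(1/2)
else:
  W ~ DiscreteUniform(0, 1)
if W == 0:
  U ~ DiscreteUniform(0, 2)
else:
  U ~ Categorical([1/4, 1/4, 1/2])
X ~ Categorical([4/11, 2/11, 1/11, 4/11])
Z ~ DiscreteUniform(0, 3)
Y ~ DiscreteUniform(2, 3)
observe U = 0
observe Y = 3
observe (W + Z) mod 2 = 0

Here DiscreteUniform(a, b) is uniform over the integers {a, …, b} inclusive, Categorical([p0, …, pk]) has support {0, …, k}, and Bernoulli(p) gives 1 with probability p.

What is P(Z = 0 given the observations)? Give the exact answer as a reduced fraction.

P(Z = 0 | obs) = 2/7

Enumerate traces; 64 have nonzero weight after conditioning:
  (V=1, W=0, U=0, X=0, Z=0, Y=3) weight 1/528
  (V=1, W=0, U=0, X=0, Z=2, Y=3) weight 1/528
  (V=1, W=0, U=0, X=1, Z=0, Y=3) weight 1/1056
  (V=1, W=0, U=0, X=1, Z=2, Y=3) weight 1/1056
  (V=1, W=0, U=0, X=2, Z=0, Y=3) weight 1/2112
  (V=1, W=0, U=0, X=2, Z=2, Y=3) weight 1/2112
  (V=1, W=0, U=0, X=3, Z=0, Y=3) weight 1/528
  (V=1, W=0, U=0, X=3, Z=2, Y=3) weight 1/528
  (V=1, W=1, U=0, X=0, Z=1, Y=3) weight 1/704
  (V=1, W=1, U=0, X=0, Z=3, Y=3) weight 1/704
  … 54 more
Group by Z:
  weight(Z=0) = 1/48
  weight(Z=1) = 1/64
  weight(Z=2) = 1/48
  weight(Z=3) = 1/64
Total weight = 1/48 + 1/64 + 1/48 + 1/64 = 7/96
P(Z=0 | obs) = 1/48 / 7/96 = 2/7
P(Z=1 | obs) = 1/64 / 7/96 = 3/14
P(Z=2 | obs) = 1/48 / 7/96 = 2/7
P(Z=3 | obs) = 1/64 / 7/96 = 3/14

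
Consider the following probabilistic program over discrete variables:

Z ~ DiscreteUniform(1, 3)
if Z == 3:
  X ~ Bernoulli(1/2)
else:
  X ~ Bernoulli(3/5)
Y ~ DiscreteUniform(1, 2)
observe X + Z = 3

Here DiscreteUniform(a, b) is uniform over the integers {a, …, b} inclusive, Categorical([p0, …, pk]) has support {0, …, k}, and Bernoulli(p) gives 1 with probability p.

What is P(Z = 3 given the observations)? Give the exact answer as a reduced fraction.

Enumerate traces; 4 have nonzero weight after conditioning:
  (Z=2, X=1, Y=1) weight 1/10
  (Z=2, X=1, Y=2) weight 1/10
  (Z=3, X=0, Y=1) weight 1/12
  (Z=3, X=0, Y=2) weight 1/12
Group by Z:
  weight(Z=2) = 1/5
  weight(Z=3) = 1/6
Total weight = 1/5 + 1/6 = 11/30
P(Z=2 | obs) = 1/5 / 11/30 = 6/11
P(Z=3 | obs) = 1/6 / 11/30 = 5/11

P(Z = 3 | obs) = 5/11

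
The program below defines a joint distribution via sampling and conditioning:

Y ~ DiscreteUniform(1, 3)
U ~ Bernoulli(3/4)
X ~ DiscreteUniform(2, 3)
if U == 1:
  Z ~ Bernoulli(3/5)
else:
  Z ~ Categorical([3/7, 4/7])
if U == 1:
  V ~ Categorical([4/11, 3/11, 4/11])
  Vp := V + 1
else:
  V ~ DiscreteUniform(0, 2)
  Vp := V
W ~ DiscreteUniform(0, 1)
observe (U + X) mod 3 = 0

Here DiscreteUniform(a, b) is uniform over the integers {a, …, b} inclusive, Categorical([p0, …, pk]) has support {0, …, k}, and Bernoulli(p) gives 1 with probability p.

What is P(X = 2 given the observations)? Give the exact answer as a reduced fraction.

P(X = 2 | obs) = 3/4

Enumerate traces; 72 have nonzero weight after conditioning:
  (Y=1, U=0, X=3, Z=0, V=0, W=0) weight 1/336
  (Y=1, U=0, X=3, Z=0, V=0, W=1) weight 1/336
  (Y=1, U=0, X=3, Z=0, V=1, W=0) weight 1/336
  (Y=1, U=0, X=3, Z=0, V=1, W=1) weight 1/336
  (Y=1, U=0, X=3, Z=0, V=2, W=0) weight 1/336
  (Y=1, U=0, X=3, Z=0, V=2, W=1) weight 1/336
  (Y=1, U=0, X=3, Z=1, V=0, W=0) weight 1/252
  (Y=1, U=0, X=3, Z=1, V=0, W=1) weight 1/252
  (Y=1, U=1, X=2, Z=0, V=0, W=0) weight 1/110
  … 63 more
Group by X:
  weight(X=2) = 3/8
  weight(X=3) = 1/8
Total weight = 3/8 + 1/8 = 1/2
P(X=2 | obs) = 3/8 / 1/2 = 3/4
P(X=3 | obs) = 1/8 / 1/2 = 1/4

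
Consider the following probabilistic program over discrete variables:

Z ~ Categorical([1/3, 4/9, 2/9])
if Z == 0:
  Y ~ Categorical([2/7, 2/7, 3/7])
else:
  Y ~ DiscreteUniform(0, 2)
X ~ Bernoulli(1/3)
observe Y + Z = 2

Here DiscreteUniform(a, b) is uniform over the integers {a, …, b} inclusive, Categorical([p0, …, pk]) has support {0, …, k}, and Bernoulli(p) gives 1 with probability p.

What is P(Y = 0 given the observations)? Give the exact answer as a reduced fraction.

Enumerate traces; 6 have nonzero weight after conditioning:
  (Z=0, Y=2, X=0) weight 2/21
  (Z=0, Y=2, X=1) weight 1/21
  (Z=1, Y=1, X=0) weight 8/81
  (Z=1, Y=1, X=1) weight 4/81
  (Z=2, Y=0, X=0) weight 4/81
  (Z=2, Y=0, X=1) weight 2/81
Group by Y:
  weight(Y=0) = 2/27
  weight(Y=1) = 4/27
  weight(Y=2) = 1/7
Total weight = 2/27 + 4/27 + 1/7 = 23/63
P(Y=0 | obs) = 2/27 / 23/63 = 14/69
P(Y=1 | obs) = 4/27 / 23/63 = 28/69
P(Y=2 | obs) = 1/7 / 23/63 = 9/23

P(Y = 0 | obs) = 14/69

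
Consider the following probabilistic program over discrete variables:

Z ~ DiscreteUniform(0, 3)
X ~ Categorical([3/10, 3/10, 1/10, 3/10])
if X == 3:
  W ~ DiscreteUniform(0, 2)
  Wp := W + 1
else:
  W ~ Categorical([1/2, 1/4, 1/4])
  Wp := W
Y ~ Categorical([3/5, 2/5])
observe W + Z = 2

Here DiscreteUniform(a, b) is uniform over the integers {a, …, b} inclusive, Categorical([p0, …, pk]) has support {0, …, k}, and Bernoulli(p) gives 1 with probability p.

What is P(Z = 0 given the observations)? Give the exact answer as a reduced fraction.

Enumerate traces; 24 have nonzero weight after conditioning:
  (Z=0, X=0, W=2, Y=0) weight 9/800
  (Z=0, X=0, W=2, Y=1) weight 3/400
  (Z=0, X=1, W=2, Y=0) weight 9/800
  (Z=0, X=1, W=2, Y=1) weight 3/400
  (Z=0, X=2, W=2, Y=0) weight 3/800
  (Z=0, X=2, W=2, Y=1) weight 1/400
  (Z=0, X=3, W=2, Y=0) weight 3/200
  (Z=0, X=3, W=2, Y=1) weight 1/100
  (Z=1, X=0, W=1, Y=0) weight 9/800
  (Z=2, X=0, W=0, Y=0) weight 9/400
  … 14 more
Group by Z:
  weight(Z=0) = 11/160
  weight(Z=1) = 11/160
  weight(Z=2) = 9/80
Total weight = 11/160 + 11/160 + 9/80 = 1/4
P(Z=0 | obs) = 11/160 / 1/4 = 11/40
P(Z=1 | obs) = 11/160 / 1/4 = 11/40
P(Z=2 | obs) = 9/80 / 1/4 = 9/20

P(Z = 0 | obs) = 11/40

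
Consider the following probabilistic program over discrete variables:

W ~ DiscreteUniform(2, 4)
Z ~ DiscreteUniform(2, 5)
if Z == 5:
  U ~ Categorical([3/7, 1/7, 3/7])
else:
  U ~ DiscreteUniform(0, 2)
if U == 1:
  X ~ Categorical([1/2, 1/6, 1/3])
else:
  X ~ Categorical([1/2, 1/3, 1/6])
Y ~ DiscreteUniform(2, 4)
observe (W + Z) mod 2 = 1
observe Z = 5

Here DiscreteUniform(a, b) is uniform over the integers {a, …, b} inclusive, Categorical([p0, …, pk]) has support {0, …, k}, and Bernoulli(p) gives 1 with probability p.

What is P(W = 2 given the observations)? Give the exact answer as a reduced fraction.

Enumerate traces; 54 have nonzero weight after conditioning:
  (W=2, Z=5, U=0, X=0, Y=2) weight 1/168
  (W=2, Z=5, U=0, X=0, Y=3) weight 1/168
  (W=2, Z=5, U=0, X=0, Y=4) weight 1/168
  (W=2, Z=5, U=0, X=1, Y=2) weight 1/252
  (W=2, Z=5, U=0, X=1, Y=3) weight 1/252
  (W=2, Z=5, U=0, X=1, Y=4) weight 1/252
  (W=2, Z=5, U=0, X=2, Y=2) weight 1/504
  (W=2, Z=5, U=0, X=2, Y=3) weight 1/504
  (W=4, Z=5, U=0, X=0, Y=2) weight 1/168
  … 45 more
Group by W:
  weight(W=2) = 1/12
  weight(W=4) = 1/12
Total weight = 1/12 + 1/12 = 1/6
P(W=2 | obs) = 1/12 / 1/6 = 1/2
P(W=4 | obs) = 1/12 / 1/6 = 1/2

P(W = 2 | obs) = 1/2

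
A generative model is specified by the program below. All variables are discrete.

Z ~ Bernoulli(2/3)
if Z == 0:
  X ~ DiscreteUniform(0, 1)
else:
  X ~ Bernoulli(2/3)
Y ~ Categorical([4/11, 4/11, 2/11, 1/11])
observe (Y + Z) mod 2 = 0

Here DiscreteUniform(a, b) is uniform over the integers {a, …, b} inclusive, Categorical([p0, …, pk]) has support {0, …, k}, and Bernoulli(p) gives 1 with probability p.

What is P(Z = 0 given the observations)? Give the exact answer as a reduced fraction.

P(Z = 0 | obs) = 3/8

Enumerate traces; 8 have nonzero weight after conditioning:
  (Z=0, X=0, Y=0) weight 2/33
  (Z=0, X=0, Y=2) weight 1/33
  (Z=0, X=1, Y=0) weight 2/33
  (Z=0, X=1, Y=2) weight 1/33
  (Z=1, X=0, Y=1) weight 8/99
  (Z=1, X=0, Y=3) weight 2/99
  (Z=1, X=1, Y=1) weight 16/99
  (Z=1, X=1, Y=3) weight 4/99
Group by Z:
  weight(Z=0) = 2/11
  weight(Z=1) = 10/33
Total weight = 2/11 + 10/33 = 16/33
P(Z=0 | obs) = 2/11 / 16/33 = 3/8
P(Z=1 | obs) = 10/33 / 16/33 = 5/8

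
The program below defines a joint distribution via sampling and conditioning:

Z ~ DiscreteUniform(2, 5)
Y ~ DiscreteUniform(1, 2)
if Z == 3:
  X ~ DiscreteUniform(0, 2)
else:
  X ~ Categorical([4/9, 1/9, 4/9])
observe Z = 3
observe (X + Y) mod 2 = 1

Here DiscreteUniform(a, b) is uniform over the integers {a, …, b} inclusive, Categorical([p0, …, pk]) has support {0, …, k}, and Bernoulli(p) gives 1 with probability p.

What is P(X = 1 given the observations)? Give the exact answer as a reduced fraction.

Enumerate traces; 3 have nonzero weight after conditioning:
  (Z=3, Y=1, X=0) weight 1/24
  (Z=3, Y=1, X=2) weight 1/24
  (Z=3, Y=2, X=1) weight 1/24
Group by X:
  weight(X=0) = 1/24
  weight(X=1) = 1/24
  weight(X=2) = 1/24
Total weight = 1/24 + 1/24 + 1/24 = 1/8
P(X=0 | obs) = 1/24 / 1/8 = 1/3
P(X=1 | obs) = 1/24 / 1/8 = 1/3
P(X=2 | obs) = 1/24 / 1/8 = 1/3

P(X = 1 | obs) = 1/3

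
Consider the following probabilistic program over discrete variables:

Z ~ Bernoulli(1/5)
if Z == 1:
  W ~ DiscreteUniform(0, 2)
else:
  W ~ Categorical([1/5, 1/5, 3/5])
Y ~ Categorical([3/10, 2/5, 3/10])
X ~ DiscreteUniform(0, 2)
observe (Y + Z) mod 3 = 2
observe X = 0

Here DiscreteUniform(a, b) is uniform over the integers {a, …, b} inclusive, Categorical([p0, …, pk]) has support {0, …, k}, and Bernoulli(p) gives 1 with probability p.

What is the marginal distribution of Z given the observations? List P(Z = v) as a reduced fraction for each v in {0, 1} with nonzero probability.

Enumerate traces; 6 have nonzero weight after conditioning:
  (Z=0, W=0, Y=2, X=0) weight 2/125
  (Z=0, W=1, Y=2, X=0) weight 2/125
  (Z=0, W=2, Y=2, X=0) weight 6/125
  (Z=1, W=0, Y=1, X=0) weight 2/225
  (Z=1, W=1, Y=1, X=0) weight 2/225
  (Z=1, W=2, Y=1, X=0) weight 2/225
Group by Z:
  weight(Z=0) = 2/25
  weight(Z=1) = 2/75
Total weight = 2/25 + 2/75 = 8/75
P(Z=0 | obs) = 2/25 / 8/75 = 3/4
P(Z=1 | obs) = 2/75 / 8/75 = 1/4

P(Z=0) = 3/4, P(Z=1) = 1/4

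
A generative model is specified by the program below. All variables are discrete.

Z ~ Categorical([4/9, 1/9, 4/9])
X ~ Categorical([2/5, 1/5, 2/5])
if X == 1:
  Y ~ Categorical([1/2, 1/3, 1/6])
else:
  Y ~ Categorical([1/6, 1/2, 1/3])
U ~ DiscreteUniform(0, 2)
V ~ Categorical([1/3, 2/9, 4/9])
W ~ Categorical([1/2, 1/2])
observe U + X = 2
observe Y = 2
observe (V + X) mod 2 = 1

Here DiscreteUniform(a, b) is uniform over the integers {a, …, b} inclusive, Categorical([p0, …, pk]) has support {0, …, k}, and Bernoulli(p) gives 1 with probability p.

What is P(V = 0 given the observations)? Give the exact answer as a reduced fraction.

P(V = 0 | obs) = 3/23

Enumerate traces; 24 have nonzero weight after conditioning:
  (Z=0, X=0, Y=2, U=2, V=1, W=0) weight 8/3645
  (Z=0, X=0, Y=2, U=2, V=1, W=1) weight 8/3645
  (Z=0, X=1, Y=2, U=1, V=0, W=0) weight 1/1215
  (Z=0, X=1, Y=2, U=1, V=0, W=1) weight 1/1215
  (Z=0, X=1, Y=2, U=1, V=2, W=0) weight 4/3645
  (Z=0, X=1, Y=2, U=1, V=2, W=1) weight 4/3645
  (Z=0, X=2, Y=2, U=0, V=1, W=0) weight 8/3645
  (Z=0, X=2, Y=2, U=0, V=1, W=1) weight 8/3645
  … 16 more
Group by V:
  weight(V=0) = 1/270
  weight(V=1) = 8/405
  weight(V=2) = 2/405
Total weight = 1/270 + 8/405 + 2/405 = 23/810
P(V=0 | obs) = 1/270 / 23/810 = 3/23
P(V=1 | obs) = 8/405 / 23/810 = 16/23
P(V=2 | obs) = 2/405 / 23/810 = 4/23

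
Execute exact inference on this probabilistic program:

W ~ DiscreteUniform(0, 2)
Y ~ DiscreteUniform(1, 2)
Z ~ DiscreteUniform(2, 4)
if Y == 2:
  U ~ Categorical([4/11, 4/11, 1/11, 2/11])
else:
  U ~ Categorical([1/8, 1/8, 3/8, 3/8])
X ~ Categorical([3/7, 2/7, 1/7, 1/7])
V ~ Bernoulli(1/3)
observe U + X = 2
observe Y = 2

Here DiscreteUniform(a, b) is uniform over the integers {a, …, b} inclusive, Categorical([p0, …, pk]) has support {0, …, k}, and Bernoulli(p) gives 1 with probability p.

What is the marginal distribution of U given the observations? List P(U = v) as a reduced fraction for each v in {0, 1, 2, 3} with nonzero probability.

Enumerate traces; 54 have nonzero weight after conditioning:
  (W=0, Y=2, Z=2, U=0, X=2, V=0) weight 4/2079
  (W=0, Y=2, Z=2, U=0, X=2, V=1) weight 2/2079
  (W=0, Y=2, Z=2, U=1, X=1, V=0) weight 8/2079
  (W=0, Y=2, Z=2, U=1, X=1, V=1) weight 4/2079
  (W=0, Y=2, Z=2, U=2, X=0, V=0) weight 1/693
  (W=0, Y=2, Z=2, U=2, X=0, V=1) weight 1/1386
  (W=0, Y=2, Z=3, U=0, X=2, V=0) weight 4/2079
  (W=0, Y=2, Z=3, U=0, X=2, V=1) weight 2/2079
  … 46 more
Group by U:
  weight(U=0) = 2/77
  weight(U=1) = 4/77
  weight(U=2) = 3/154
Total weight = 2/77 + 4/77 + 3/154 = 15/154
P(U=0 | obs) = 2/77 / 15/154 = 4/15
P(U=1 | obs) = 4/77 / 15/154 = 8/15
P(U=2 | obs) = 3/154 / 15/154 = 1/5

P(U=0) = 4/15, P(U=1) = 8/15, P(U=2) = 1/5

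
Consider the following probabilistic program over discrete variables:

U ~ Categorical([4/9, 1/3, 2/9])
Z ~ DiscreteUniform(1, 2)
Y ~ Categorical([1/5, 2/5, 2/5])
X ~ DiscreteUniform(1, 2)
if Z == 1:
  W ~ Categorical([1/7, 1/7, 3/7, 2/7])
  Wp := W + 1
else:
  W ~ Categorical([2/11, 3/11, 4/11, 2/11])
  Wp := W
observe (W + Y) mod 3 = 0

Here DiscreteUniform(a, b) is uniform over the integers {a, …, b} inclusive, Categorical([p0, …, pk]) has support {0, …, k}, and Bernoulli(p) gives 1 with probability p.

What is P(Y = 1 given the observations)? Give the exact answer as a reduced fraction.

Enumerate traces; 48 have nonzero weight after conditioning:
  (U=0, Z=1, Y=0, X=1, W=0) weight 1/315
  (U=0, Z=1, Y=0, X=1, W=3) weight 2/315
  (U=0, Z=1, Y=0, X=2, W=0) weight 1/315
  (U=0, Z=1, Y=0, X=2, W=3) weight 2/315
  (U=0, Z=1, Y=1, X=1, W=2) weight 2/105
  (U=0, Z=1, Y=1, X=2, W=2) weight 2/105
  (U=0, Z=1, Y=2, X=1, W=1) weight 2/315
  (U=0, Z=1, Y=2, X=2, W=1) weight 2/315
  … 40 more
Group by Y:
  weight(Y=0) = 61/770
  weight(Y=1) = 61/385
  weight(Y=2) = 32/385
Total weight = 61/770 + 61/385 + 32/385 = 247/770
P(Y=0 | obs) = 61/770 / 247/770 = 61/247
P(Y=1 | obs) = 61/385 / 247/770 = 122/247
P(Y=2 | obs) = 32/385 / 247/770 = 64/247

P(Y = 1 | obs) = 122/247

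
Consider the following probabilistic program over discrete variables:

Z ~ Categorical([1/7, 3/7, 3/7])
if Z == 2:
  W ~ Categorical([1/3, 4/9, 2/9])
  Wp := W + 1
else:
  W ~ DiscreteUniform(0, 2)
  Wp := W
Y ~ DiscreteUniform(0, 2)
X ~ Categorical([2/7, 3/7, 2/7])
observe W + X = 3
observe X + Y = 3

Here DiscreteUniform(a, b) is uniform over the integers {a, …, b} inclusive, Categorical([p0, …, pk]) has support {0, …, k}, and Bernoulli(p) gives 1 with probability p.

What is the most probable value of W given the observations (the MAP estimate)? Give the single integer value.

argmax_v P(W = v | obs) = 2

Enumerate traces; 6 have nonzero weight after conditioning:
  (Z=0, W=1, Y=1, X=2) weight 2/441
  (Z=0, W=2, Y=2, X=1) weight 1/147
  (Z=1, W=1, Y=1, X=2) weight 2/147
  (Z=1, W=2, Y=2, X=1) weight 1/49
  (Z=2, W=1, Y=1, X=2) weight 8/441
  (Z=2, W=2, Y=2, X=1) weight 2/147
Group by W:
  weight(W=1) = 16/441
  weight(W=2) = 2/49
Total weight = 16/441 + 2/49 = 34/441
P(W=1 | obs) = 16/441 / 34/441 = 8/17
P(W=2 | obs) = 2/49 / 34/441 = 9/17
argmax = 2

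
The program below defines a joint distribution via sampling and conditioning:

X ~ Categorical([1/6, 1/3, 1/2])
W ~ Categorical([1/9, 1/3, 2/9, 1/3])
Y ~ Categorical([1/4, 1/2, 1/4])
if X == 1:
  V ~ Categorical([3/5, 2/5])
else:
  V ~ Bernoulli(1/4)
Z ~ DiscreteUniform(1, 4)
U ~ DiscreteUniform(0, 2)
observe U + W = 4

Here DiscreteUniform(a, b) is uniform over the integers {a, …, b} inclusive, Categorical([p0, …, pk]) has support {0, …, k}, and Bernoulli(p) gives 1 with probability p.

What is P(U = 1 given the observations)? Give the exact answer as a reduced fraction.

Enumerate traces; 144 have nonzero weight after conditioning:
  (X=0, W=2, Y=0, V=0, Z=1, U=2) weight 1/1728
  (X=0, W=2, Y=0, V=0, Z=2, U=2) weight 1/1728
  (X=0, W=2, Y=0, V=0, Z=3, U=2) weight 1/1728
  (X=0, W=2, Y=0, V=0, Z=4, U=2) weight 1/1728
  (X=0, W=2, Y=0, V=1, Z=1, U=2) weight 1/5184
  (X=0, W=2, Y=0, V=1, Z=2, U=2) weight 1/5184
  (X=0, W=2, Y=0, V=1, Z=3, U=2) weight 1/5184
  (X=0, W=2, Y=0, V=1, Z=4, U=2) weight 1/5184
  (X=0, W=3, Y=0, V=0, Z=1, U=1) weight 1/1152
  … 135 more
Group by U:
  weight(U=1) = 1/9
  weight(U=2) = 2/27
Total weight = 1/9 + 2/27 = 5/27
P(U=1 | obs) = 1/9 / 5/27 = 3/5
P(U=2 | obs) = 2/27 / 5/27 = 2/5

P(U = 1 | obs) = 3/5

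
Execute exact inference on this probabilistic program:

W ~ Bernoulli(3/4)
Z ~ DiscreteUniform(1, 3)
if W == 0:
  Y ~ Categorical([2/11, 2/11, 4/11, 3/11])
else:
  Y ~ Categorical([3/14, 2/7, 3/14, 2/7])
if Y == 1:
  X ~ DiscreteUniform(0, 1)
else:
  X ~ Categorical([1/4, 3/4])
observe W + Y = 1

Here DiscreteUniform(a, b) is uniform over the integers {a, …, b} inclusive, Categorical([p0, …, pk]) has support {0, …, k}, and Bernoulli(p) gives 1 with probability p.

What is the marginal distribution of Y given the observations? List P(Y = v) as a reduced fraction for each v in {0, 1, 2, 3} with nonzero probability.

P(Y=0) = 99/127, P(Y=1) = 28/127

Enumerate traces; 12 have nonzero weight after conditioning:
  (W=0, Z=1, Y=1, X=0) weight 1/132
  (W=0, Z=1, Y=1, X=1) weight 1/132
  (W=0, Z=2, Y=1, X=0) weight 1/132
  (W=0, Z=2, Y=1, X=1) weight 1/132
  (W=0, Z=3, Y=1, X=0) weight 1/132
  (W=0, Z=3, Y=1, X=1) weight 1/132
  (W=1, Z=1, Y=0, X=0) weight 3/224
  (W=1, Z=1, Y=0, X=1) weight 9/224
  … 4 more
Group by Y:
  weight(Y=0) = 9/56
  weight(Y=1) = 1/22
Total weight = 9/56 + 1/22 = 127/616
P(Y=0 | obs) = 9/56 / 127/616 = 99/127
P(Y=1 | obs) = 1/22 / 127/616 = 28/127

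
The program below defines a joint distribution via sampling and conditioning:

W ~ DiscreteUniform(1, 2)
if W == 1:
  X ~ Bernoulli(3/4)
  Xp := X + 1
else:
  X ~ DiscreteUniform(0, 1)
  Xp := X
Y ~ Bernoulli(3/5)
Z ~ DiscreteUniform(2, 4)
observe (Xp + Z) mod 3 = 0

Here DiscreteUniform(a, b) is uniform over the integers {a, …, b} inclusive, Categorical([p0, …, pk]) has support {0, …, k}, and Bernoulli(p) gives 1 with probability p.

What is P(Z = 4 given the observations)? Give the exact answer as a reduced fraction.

P(Z = 4 | obs) = 3/8

Enumerate traces; 8 have nonzero weight after conditioning:
  (W=1, X=0, Y=0, Z=2) weight 1/60
  (W=1, X=0, Y=1, Z=2) weight 1/40
  (W=1, X=1, Y=0, Z=4) weight 1/20
  (W=1, X=1, Y=1, Z=4) weight 3/40
  (W=2, X=0, Y=0, Z=3) weight 1/30
  (W=2, X=0, Y=1, Z=3) weight 1/20
  (W=2, X=1, Y=0, Z=2) weight 1/30
  (W=2, X=1, Y=1, Z=2) weight 1/20
Group by Z:
  weight(Z=2) = 1/8
  weight(Z=3) = 1/12
  weight(Z=4) = 1/8
Total weight = 1/8 + 1/12 + 1/8 = 1/3
P(Z=2 | obs) = 1/8 / 1/3 = 3/8
P(Z=3 | obs) = 1/12 / 1/3 = 1/4
P(Z=4 | obs) = 1/8 / 1/3 = 3/8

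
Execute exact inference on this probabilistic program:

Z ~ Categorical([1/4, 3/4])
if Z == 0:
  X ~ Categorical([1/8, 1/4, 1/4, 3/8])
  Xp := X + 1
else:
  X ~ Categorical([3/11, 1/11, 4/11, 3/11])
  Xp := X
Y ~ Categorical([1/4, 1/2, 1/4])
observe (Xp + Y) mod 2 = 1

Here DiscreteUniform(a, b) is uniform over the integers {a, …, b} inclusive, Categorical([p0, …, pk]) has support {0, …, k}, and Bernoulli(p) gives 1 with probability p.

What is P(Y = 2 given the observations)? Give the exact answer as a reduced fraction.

Enumerate traces; 12 have nonzero weight after conditioning:
  (Z=0, X=0, Y=0) weight 1/128
  (Z=0, X=0, Y=2) weight 1/128
  (Z=0, X=1, Y=1) weight 1/32
  (Z=0, X=2, Y=0) weight 1/64
  (Z=0, X=2, Y=2) weight 1/64
  (Z=0, X=3, Y=1) weight 3/64
  (Z=1, X=0, Y=1) weight 9/88
  (Z=1, X=1, Y=0) weight 3/176
  … 4 more
Group by Y:
  weight(Y=0) = 129/1408
  weight(Y=1) = 223/704
  weight(Y=2) = 129/1408
Total weight = 129/1408 + 223/704 + 129/1408 = 1/2
P(Y=0 | obs) = 129/1408 / 1/2 = 129/704
P(Y=1 | obs) = 223/704 / 1/2 = 223/352
P(Y=2 | obs) = 129/1408 / 1/2 = 129/704

P(Y = 2 | obs) = 129/704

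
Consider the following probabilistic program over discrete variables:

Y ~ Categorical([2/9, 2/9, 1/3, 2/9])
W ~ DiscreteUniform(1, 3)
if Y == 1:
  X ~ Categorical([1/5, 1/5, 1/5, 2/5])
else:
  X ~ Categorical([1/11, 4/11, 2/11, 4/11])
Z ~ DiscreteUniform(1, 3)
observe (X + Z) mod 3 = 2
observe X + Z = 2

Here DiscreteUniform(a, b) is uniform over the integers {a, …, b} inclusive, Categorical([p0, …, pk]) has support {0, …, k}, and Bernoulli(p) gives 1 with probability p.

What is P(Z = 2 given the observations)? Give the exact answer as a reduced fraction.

Enumerate traces; 24 have nonzero weight after conditioning:
  (Y=0, W=1, X=0, Z=2) weight 2/891
  (Y=0, W=1, X=1, Z=1) weight 8/891
  (Y=0, W=2, X=0, Z=2) weight 2/891
  (Y=0, W=2, X=1, Z=1) weight 8/891
  (Y=0, W=3, X=0, Z=2) weight 2/891
  (Y=0, W=3, X=1, Z=1) weight 8/891
  (Y=1, W=1, X=0, Z=2) weight 2/405
  (Y=1, W=1, X=1, Z=1) weight 2/405
  … 16 more
Group by Z:
  weight(Z=1) = 6/55
  weight(Z=2) = 19/495
Total weight = 6/55 + 19/495 = 73/495
P(Z=1 | obs) = 6/55 / 73/495 = 54/73
P(Z=2 | obs) = 19/495 / 73/495 = 19/73

P(Z = 2 | obs) = 19/73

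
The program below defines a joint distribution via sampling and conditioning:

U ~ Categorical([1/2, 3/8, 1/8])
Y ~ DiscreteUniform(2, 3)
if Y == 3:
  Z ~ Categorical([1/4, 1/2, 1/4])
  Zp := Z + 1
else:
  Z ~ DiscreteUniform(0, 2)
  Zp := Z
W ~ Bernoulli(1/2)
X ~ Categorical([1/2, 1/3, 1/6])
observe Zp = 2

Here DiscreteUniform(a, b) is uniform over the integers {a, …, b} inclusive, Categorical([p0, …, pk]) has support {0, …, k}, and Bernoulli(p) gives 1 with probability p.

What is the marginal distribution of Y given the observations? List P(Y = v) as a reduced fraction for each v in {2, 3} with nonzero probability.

Enumerate traces; 36 have nonzero weight after conditioning:
  (U=0, Y=2, Z=2, W=0, X=0) weight 1/48
  (U=0, Y=2, Z=2, W=0, X=1) weight 1/72
  (U=0, Y=2, Z=2, W=0, X=2) weight 1/144
  (U=0, Y=2, Z=2, W=1, X=0) weight 1/48
  (U=0, Y=2, Z=2, W=1, X=1) weight 1/72
  (U=0, Y=2, Z=2, W=1, X=2) weight 1/144
  (U=0, Y=3, Z=1, W=0, X=0) weight 1/32
  (U=0, Y=3, Z=1, W=0, X=1) weight 1/48
  … 28 more
Group by Y:
  weight(Y=2) = 1/6
  weight(Y=3) = 1/4
Total weight = 1/6 + 1/4 = 5/12
P(Y=2 | obs) = 1/6 / 5/12 = 2/5
P(Y=3 | obs) = 1/4 / 5/12 = 3/5

P(Y=2) = 2/5, P(Y=3) = 3/5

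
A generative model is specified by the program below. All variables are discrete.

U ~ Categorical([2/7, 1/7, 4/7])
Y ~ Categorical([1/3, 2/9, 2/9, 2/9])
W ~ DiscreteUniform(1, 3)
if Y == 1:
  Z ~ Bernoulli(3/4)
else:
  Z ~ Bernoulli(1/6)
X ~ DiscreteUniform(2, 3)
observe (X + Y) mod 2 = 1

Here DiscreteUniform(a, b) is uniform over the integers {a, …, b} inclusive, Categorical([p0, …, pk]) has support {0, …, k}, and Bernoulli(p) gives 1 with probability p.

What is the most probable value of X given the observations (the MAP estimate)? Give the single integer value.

Enumerate traces; 72 have nonzero weight after conditioning:
  (U=0, Y=0, W=1, Z=0, X=3) weight 5/378
  (U=0, Y=0, W=1, Z=1, X=3) weight 1/378
  (U=0, Y=0, W=2, Z=0, X=3) weight 5/378
  (U=0, Y=0, W=2, Z=1, X=3) weight 1/378
  (U=0, Y=0, W=3, Z=0, X=3) weight 5/378
  (U=0, Y=0, W=3, Z=1, X=3) weight 1/378
  (U=0, Y=1, W=1, Z=0, X=2) weight 1/378
  (U=0, Y=1, W=1, Z=1, X=2) weight 1/126
  … 64 more
Group by X:
  weight(X=2) = 2/9
  weight(X=3) = 5/18
Total weight = 2/9 + 5/18 = 1/2
P(X=2 | obs) = 2/9 / 1/2 = 4/9
P(X=3 | obs) = 5/18 / 1/2 = 5/9
argmax = 3

argmax_v P(X = v | obs) = 3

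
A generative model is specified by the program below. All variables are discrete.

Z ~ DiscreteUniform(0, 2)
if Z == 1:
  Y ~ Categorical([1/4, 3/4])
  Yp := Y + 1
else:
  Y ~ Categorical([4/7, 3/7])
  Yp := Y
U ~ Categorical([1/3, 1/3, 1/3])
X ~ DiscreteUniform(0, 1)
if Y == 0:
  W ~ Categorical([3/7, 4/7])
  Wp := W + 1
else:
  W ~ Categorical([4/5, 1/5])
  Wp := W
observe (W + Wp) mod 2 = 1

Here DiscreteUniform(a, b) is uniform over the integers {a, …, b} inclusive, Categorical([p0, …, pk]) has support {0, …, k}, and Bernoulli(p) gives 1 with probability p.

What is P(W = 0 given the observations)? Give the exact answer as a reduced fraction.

Enumerate traces; 36 have nonzero weight after conditioning:
  (Z=0, Y=0, U=0, X=0, W=0) weight 2/147
  (Z=0, Y=0, U=0, X=0, W=1) weight 8/441
  (Z=0, Y=0, U=0, X=1, W=0) weight 2/147
  (Z=0, Y=0, U=0, X=1, W=1) weight 8/441
  (Z=0, Y=0, U=1, X=0, W=0) weight 2/147
  (Z=0, Y=0, U=1, X=0, W=1) weight 8/441
  (Z=0, Y=0, U=1, X=1, W=0) weight 2/147
  (Z=0, Y=0, U=1, X=1, W=1) weight 8/441
  … 28 more
Group by W:
  weight(W=0) = 39/196
  weight(W=1) = 13/49
Total weight = 39/196 + 13/49 = 13/28
P(W=0 | obs) = 39/196 / 13/28 = 3/7
P(W=1 | obs) = 13/49 / 13/28 = 4/7

P(W = 0 | obs) = 3/7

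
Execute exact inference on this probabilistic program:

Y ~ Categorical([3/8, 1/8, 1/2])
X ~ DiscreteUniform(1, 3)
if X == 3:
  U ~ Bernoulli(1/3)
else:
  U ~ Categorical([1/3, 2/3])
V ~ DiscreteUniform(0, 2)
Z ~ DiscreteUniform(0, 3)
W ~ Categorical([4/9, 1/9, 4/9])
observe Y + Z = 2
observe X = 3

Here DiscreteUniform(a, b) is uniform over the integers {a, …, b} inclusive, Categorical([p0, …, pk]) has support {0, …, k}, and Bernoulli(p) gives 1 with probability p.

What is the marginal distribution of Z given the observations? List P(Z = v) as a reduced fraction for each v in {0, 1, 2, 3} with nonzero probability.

Enumerate traces; 54 have nonzero weight after conditioning:
  (Y=0, X=3, U=0, V=0, Z=2, W=0) weight 1/324
  (Y=0, X=3, U=0, V=0, Z=2, W=1) weight 1/1296
  (Y=0, X=3, U=0, V=0, Z=2, W=2) weight 1/324
  (Y=0, X=3, U=0, V=1, Z=2, W=0) weight 1/324
  (Y=0, X=3, U=0, V=1, Z=2, W=1) weight 1/1296
  (Y=0, X=3, U=0, V=1, Z=2, W=2) weight 1/324
  (Y=0, X=3, U=0, V=2, Z=2, W=0) weight 1/324
  (Y=0, X=3, U=0, V=2, Z=2, W=1) weight 1/1296
  (Y=1, X=3, U=0, V=0, Z=1, W=0) weight 1/972
  (Y=2, X=3, U=0, V=0, Z=0, W=0) weight 1/243
  … 44 more
Group by Z:
  weight(Z=0) = 1/24
  weight(Z=1) = 1/96
  weight(Z=2) = 1/32
Total weight = 1/24 + 1/96 + 1/32 = 1/12
P(Z=0 | obs) = 1/24 / 1/12 = 1/2
P(Z=1 | obs) = 1/96 / 1/12 = 1/8
P(Z=2 | obs) = 1/32 / 1/12 = 3/8

P(Z=0) = 1/2, P(Z=1) = 1/8, P(Z=2) = 3/8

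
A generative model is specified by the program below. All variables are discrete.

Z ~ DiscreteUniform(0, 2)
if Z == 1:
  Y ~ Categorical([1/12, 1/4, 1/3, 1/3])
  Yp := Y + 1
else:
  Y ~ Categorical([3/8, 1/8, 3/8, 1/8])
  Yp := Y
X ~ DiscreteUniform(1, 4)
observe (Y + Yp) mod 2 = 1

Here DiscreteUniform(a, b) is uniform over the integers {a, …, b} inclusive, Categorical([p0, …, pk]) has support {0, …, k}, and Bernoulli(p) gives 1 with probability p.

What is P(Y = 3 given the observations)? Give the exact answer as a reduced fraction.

Enumerate traces; 16 have nonzero weight after conditioning:
  (Z=1, Y=0, X=1) weight 1/144
  (Z=1, Y=0, X=2) weight 1/144
  (Z=1, Y=0, X=3) weight 1/144
  (Z=1, Y=0, X=4) weight 1/144
  (Z=1, Y=1, X=1) weight 1/48
  (Z=1, Y=1, X=2) weight 1/48
  (Z=1, Y=1, X=3) weight 1/48
  (Z=1, Y=1, X=4) weight 1/48
  (Z=1, Y=2, X=1) weight 1/36
  (Z=1, Y=3, X=1) weight 1/36
  … 6 more
Group by Y:
  weight(Y=0) = 1/36
  weight(Y=1) = 1/12
  weight(Y=2) = 1/9
  weight(Y=3) = 1/9
Total weight = 1/36 + 1/12 + 1/9 + 1/9 = 1/3
P(Y=0 | obs) = 1/36 / 1/3 = 1/12
P(Y=1 | obs) = 1/12 / 1/3 = 1/4
P(Y=2 | obs) = 1/9 / 1/3 = 1/3
P(Y=3 | obs) = 1/9 / 1/3 = 1/3

P(Y = 3 | obs) = 1/3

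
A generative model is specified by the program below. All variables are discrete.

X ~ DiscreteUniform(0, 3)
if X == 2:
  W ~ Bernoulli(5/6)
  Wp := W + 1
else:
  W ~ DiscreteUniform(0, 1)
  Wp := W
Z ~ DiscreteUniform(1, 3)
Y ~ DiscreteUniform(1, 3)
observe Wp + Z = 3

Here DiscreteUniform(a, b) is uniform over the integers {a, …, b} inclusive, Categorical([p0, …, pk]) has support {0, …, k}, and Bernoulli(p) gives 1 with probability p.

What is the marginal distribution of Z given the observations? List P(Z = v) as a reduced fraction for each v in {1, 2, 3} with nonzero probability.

Enumerate traces; 24 have nonzero weight after conditioning:
  (X=0, W=0, Z=3, Y=1) weight 1/72
  (X=0, W=0, Z=3, Y=2) weight 1/72
  (X=0, W=0, Z=3, Y=3) weight 1/72
  (X=0, W=1, Z=2, Y=1) weight 1/72
  (X=0, W=1, Z=2, Y=2) weight 1/72
  (X=0, W=1, Z=2, Y=3) weight 1/72
  (X=1, W=0, Z=3, Y=1) weight 1/72
  (X=1, W=0, Z=3, Y=2) weight 1/72
  (X=2, W=1, Z=1, Y=1) weight 5/216
  … 15 more
Group by Z:
  weight(Z=1) = 5/72
  weight(Z=2) = 5/36
  weight(Z=3) = 1/8
Total weight = 5/72 + 5/36 + 1/8 = 1/3
P(Z=1 | obs) = 5/72 / 1/3 = 5/24
P(Z=2 | obs) = 5/36 / 1/3 = 5/12
P(Z=3 | obs) = 1/8 / 1/3 = 3/8

P(Z=1) = 5/24, P(Z=2) = 5/12, P(Z=3) = 3/8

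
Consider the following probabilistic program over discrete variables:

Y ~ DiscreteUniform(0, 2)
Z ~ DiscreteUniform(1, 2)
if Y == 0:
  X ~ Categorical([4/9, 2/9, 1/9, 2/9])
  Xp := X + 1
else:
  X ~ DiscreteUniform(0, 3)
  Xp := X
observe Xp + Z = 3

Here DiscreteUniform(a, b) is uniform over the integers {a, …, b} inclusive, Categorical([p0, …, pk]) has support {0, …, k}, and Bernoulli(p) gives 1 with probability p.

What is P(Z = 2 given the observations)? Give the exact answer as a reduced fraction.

P(Z = 2 | obs) = 17/30

Enumerate traces; 6 have nonzero weight after conditioning:
  (Y=0, Z=1, X=1) weight 1/27
  (Y=0, Z=2, X=0) weight 2/27
  (Y=1, Z=1, X=2) weight 1/24
  (Y=1, Z=2, X=1) weight 1/24
  (Y=2, Z=1, X=2) weight 1/24
  (Y=2, Z=2, X=1) weight 1/24
Group by Z:
  weight(Z=1) = 13/108
  weight(Z=2) = 17/108
Total weight = 13/108 + 17/108 = 5/18
P(Z=1 | obs) = 13/108 / 5/18 = 13/30
P(Z=2 | obs) = 17/108 / 5/18 = 17/30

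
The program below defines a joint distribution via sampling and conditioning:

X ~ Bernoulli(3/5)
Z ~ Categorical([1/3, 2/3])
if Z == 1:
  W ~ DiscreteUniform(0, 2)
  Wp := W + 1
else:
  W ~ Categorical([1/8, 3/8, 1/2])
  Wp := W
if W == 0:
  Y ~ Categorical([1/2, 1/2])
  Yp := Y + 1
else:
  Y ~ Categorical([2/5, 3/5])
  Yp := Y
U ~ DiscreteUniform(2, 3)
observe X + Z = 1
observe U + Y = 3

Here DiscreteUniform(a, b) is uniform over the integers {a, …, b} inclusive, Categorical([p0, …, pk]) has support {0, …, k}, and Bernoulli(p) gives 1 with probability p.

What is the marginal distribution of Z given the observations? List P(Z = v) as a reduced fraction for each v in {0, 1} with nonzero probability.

P(Z=0) = 3/7, P(Z=1) = 4/7

Enumerate traces; 12 have nonzero weight after conditioning:
  (X=0, Z=1, W=0, Y=0, U=3) weight 1/45
  (X=0, Z=1, W=0, Y=1, U=2) weight 1/45
  (X=0, Z=1, W=1, Y=0, U=3) weight 4/225
  (X=0, Z=1, W=1, Y=1, U=2) weight 2/75
  (X=0, Z=1, W=2, Y=0, U=3) weight 4/225
  (X=0, Z=1, W=2, Y=1, U=2) weight 2/75
  (X=1, Z=0, W=0, Y=0, U=3) weight 1/160
  (X=1, Z=0, W=0, Y=1, U=2) weight 1/160
  … 4 more
Group by Z:
  weight(Z=0) = 1/10
  weight(Z=1) = 2/15
Total weight = 1/10 + 2/15 = 7/30
P(Z=0 | obs) = 1/10 / 7/30 = 3/7
P(Z=1 | obs) = 2/15 / 7/30 = 4/7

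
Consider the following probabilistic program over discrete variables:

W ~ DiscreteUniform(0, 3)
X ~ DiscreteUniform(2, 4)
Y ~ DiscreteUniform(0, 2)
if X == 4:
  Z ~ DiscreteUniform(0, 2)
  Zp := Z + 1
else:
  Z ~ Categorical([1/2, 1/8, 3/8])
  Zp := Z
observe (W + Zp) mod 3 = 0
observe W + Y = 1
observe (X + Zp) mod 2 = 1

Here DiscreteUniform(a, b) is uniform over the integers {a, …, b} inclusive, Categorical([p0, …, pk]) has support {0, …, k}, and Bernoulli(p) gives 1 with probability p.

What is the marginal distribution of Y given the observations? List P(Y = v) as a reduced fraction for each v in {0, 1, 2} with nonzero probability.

P(Y=0) = 9/29, P(Y=1) = 20/29

Enumerate traces; 3 have nonzero weight after conditioning:
  (W=0, X=3, Y=1, Z=0) weight 1/72
  (W=0, X=4, Y=1, Z=2) weight 1/108
  (W=1, X=3, Y=0, Z=2) weight 1/96
Group by Y:
  weight(Y=0) = 1/96
  weight(Y=1) = 5/216
Total weight = 1/96 + 5/216 = 29/864
P(Y=0 | obs) = 1/96 / 29/864 = 9/29
P(Y=1 | obs) = 5/216 / 29/864 = 20/29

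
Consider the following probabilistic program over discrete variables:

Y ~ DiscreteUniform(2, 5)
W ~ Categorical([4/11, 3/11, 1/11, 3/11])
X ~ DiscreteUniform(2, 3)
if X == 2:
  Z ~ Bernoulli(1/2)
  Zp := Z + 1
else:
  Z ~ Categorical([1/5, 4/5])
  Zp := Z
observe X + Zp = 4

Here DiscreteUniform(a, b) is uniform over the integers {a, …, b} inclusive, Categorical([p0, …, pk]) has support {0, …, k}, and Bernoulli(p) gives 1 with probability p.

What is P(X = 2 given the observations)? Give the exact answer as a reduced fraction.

Enumerate traces; 32 have nonzero weight after conditioning:
  (Y=2, W=0, X=2, Z=1) weight 1/44
  (Y=2, W=0, X=3, Z=1) weight 2/55
  (Y=2, W=1, X=2, Z=1) weight 3/176
  (Y=2, W=1, X=3, Z=1) weight 3/110
  (Y=2, W=2, X=2, Z=1) weight 1/176
  (Y=2, W=2, X=3, Z=1) weight 1/110
  (Y=2, W=3, X=2, Z=1) weight 3/176
  (Y=2, W=3, X=3, Z=1) weight 3/110
  … 24 more
Group by X:
  weight(X=2) = 1/4
  weight(X=3) = 2/5
Total weight = 1/4 + 2/5 = 13/20
P(X=2 | obs) = 1/4 / 13/20 = 5/13
P(X=3 | obs) = 2/5 / 13/20 = 8/13

P(X = 2 | obs) = 5/13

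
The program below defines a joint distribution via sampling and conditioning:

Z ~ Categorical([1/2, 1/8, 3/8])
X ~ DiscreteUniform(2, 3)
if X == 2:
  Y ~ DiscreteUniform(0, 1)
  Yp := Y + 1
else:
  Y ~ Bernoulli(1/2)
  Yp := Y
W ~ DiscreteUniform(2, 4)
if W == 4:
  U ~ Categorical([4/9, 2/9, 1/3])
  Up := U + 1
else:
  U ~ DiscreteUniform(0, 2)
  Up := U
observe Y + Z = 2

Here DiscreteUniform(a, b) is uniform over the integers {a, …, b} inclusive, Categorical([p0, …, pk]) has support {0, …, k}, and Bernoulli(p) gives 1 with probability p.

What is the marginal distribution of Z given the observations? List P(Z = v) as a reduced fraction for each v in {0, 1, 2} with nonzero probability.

Enumerate traces; 36 have nonzero weight after conditioning:
  (Z=1, X=2, Y=1, W=2, U=0) weight 1/288
  (Z=1, X=2, Y=1, W=2, U=1) weight 1/288
  (Z=1, X=2, Y=1, W=2, U=2) weight 1/288
  (Z=1, X=2, Y=1, W=3, U=0) weight 1/288
  (Z=1, X=2, Y=1, W=3, U=1) weight 1/288
  (Z=1, X=2, Y=1, W=3, U=2) weight 1/288
  (Z=1, X=2, Y=1, W=4, U=0) weight 1/216
  (Z=1, X=2, Y=1, W=4, U=1) weight 1/432
  (Z=2, X=2, Y=0, W=2, U=0) weight 1/96
  … 27 more
Group by Z:
  weight(Z=1) = 1/16
  weight(Z=2) = 3/16
Total weight = 1/16 + 3/16 = 1/4
P(Z=1 | obs) = 1/16 / 1/4 = 1/4
P(Z=2 | obs) = 3/16 / 1/4 = 3/4

P(Z=1) = 1/4, P(Z=2) = 3/4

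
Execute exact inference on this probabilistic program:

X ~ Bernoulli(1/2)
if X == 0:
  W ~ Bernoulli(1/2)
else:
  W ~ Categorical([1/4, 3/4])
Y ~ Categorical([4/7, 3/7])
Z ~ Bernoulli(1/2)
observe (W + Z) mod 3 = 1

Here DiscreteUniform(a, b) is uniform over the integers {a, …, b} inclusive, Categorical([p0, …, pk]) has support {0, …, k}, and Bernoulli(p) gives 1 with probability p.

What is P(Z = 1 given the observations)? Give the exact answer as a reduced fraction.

P(Z = 1 | obs) = 3/8

Enumerate traces; 8 have nonzero weight after conditioning:
  (X=0, W=0, Y=0, Z=1) weight 1/14
  (X=0, W=0, Y=1, Z=1) weight 3/56
  (X=0, W=1, Y=0, Z=0) weight 1/14
  (X=0, W=1, Y=1, Z=0) weight 3/56
  (X=1, W=0, Y=0, Z=1) weight 1/28
  (X=1, W=0, Y=1, Z=1) weight 3/112
  (X=1, W=1, Y=0, Z=0) weight 3/28
  (X=1, W=1, Y=1, Z=0) weight 9/112
Group by Z:
  weight(Z=0) = 5/16
  weight(Z=1) = 3/16
Total weight = 5/16 + 3/16 = 1/2
P(Z=0 | obs) = 5/16 / 1/2 = 5/8
P(Z=1 | obs) = 3/16 / 1/2 = 3/8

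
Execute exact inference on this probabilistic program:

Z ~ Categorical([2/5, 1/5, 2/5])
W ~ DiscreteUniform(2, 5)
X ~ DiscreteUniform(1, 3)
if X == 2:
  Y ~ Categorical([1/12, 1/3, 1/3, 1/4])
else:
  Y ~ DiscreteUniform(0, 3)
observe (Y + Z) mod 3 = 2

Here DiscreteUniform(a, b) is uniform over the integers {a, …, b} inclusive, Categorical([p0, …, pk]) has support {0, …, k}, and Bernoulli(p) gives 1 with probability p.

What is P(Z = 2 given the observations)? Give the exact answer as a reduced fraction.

Enumerate traces; 48 have nonzero weight after conditioning:
  (Z=0, W=2, X=1, Y=2) weight 1/120
  (Z=0, W=2, X=2, Y=2) weight 1/90
  (Z=0, W=2, X=3, Y=2) weight 1/120
  (Z=0, W=3, X=1, Y=2) weight 1/120
  (Z=0, W=3, X=2, Y=2) weight 1/90
  (Z=0, W=3, X=3, Y=2) weight 1/120
  (Z=0, W=4, X=1, Y=2) weight 1/120
  (Z=0, W=4, X=2, Y=2) weight 1/90
  (Z=1, W=2, X=1, Y=1) weight 1/240
  (Z=2, W=2, X=1, Y=0) weight 1/120
  … 38 more
Group by Z:
  weight(Z=0) = 1/9
  weight(Z=1) = 1/18
  weight(Z=2) = 8/45
Total weight = 1/9 + 1/18 + 8/45 = 31/90
P(Z=0 | obs) = 1/9 / 31/90 = 10/31
P(Z=1 | obs) = 1/18 / 31/90 = 5/31
P(Z=2 | obs) = 8/45 / 31/90 = 16/31

P(Z = 2 | obs) = 16/31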